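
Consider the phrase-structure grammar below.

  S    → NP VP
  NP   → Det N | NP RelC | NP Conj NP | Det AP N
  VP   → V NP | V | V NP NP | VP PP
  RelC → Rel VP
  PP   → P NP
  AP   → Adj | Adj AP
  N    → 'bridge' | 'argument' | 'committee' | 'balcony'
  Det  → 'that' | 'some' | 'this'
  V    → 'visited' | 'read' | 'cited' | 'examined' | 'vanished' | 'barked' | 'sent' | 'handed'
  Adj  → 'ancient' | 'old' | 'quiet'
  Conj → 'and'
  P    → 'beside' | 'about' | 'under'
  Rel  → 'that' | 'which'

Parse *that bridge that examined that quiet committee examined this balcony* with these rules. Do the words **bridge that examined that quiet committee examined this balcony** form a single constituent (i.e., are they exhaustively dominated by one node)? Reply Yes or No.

[S [NP [NP [Det that] [N bridge]] [RelC [Rel that] [VP [V examined] [NP [Det that] [AP [Adj quiet]] [N committee]]]]] [VP [V examined] [NP [Det this] [N balcony]]]]
The smallest constituent containing 'bridge that examined that quiet committee examined this balcony' is the S spanning 'that bridge that examined that quiet committee examined this balcony'; no single node in the tree dominates exactly the given words.

No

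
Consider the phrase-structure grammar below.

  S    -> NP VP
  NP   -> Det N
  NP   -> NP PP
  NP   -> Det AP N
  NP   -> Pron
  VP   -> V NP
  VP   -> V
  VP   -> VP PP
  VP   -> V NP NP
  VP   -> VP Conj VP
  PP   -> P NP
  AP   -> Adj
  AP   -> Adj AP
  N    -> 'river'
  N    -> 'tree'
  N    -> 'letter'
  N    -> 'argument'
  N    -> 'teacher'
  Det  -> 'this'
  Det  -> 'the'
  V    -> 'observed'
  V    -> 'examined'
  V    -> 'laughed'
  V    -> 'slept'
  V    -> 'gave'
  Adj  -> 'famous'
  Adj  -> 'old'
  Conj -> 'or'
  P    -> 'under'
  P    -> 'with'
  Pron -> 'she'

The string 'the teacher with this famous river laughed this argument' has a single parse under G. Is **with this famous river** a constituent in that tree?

Yes

[S [NP [NP [Det the] [N teacher]] [PP [P with] [NP [Det this] [AP [Adj famous]] [N river]]]] [VP [V laughed] [NP [Det this] [N argument]]]]
The words 'with this famous river' are exhaustively dominated by a single PP node (built by PP → P NP), so they form a constituent.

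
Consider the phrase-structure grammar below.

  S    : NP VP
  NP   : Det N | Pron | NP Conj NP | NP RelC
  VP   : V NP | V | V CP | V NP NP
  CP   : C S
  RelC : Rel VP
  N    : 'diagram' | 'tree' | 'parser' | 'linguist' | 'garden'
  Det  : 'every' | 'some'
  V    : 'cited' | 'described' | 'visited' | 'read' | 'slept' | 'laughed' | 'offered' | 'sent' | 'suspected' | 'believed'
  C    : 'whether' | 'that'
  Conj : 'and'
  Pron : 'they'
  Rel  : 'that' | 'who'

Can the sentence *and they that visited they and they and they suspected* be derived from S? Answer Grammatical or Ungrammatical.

Ungrammatical

For S → NP VP, no prefix of the string parses as an NP.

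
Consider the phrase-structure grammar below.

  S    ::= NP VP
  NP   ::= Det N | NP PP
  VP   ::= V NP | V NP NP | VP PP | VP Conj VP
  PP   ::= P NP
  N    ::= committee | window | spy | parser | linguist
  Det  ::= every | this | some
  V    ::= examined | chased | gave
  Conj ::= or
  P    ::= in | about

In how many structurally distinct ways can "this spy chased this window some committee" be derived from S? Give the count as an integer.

1

[S [NP [Det this] [N spy]] [VP [V chased] [NP [Det this] [N window]] [NP [Det some] [N committee]]]]
No rule offers an alternative attachment or grouping for any span, so this is the only derivation.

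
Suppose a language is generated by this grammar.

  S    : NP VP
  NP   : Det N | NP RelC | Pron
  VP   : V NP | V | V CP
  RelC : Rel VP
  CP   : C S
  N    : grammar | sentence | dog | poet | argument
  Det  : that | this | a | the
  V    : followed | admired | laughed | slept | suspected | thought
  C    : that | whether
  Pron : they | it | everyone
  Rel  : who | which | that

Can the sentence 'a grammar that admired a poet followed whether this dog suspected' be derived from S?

Grammatical

S
  NP
    NP
      Det: a
      N: grammar
    RelC
      Rel: that
      VP
        V: admired
        NP
          Det: a
          N: poet
  VP
    V: followed
    CP
      C: whether
      S
        NP
          Det: this
          N: dog
        VP
          V: suspected
Every word is introduced by a lexical rule and the phrasal rules combine the resulting categories into a single S.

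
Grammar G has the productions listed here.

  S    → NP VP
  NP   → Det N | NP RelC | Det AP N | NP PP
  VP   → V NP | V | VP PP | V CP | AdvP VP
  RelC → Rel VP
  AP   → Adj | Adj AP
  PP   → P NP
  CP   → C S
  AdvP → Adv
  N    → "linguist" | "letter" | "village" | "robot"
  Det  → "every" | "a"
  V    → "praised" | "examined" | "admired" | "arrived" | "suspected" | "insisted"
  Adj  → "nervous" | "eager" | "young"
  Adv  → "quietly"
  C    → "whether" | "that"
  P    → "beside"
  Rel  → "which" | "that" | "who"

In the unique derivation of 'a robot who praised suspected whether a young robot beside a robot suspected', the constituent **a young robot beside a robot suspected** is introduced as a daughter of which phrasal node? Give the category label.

CP

S
  NP
    NP
      Det: a
      N: robot
    RelC
      Rel: who
      VP
        V: praised
  VP
    V: suspected
    CP
      C: whether
      S
        NP
          NP
            Det: a
            AP
              Adj: young
            N: robot
          PP
            P: beside
            NP
              Det: a
              N: robot
        VP
          V: suspected
The span 'a young robot beside a robot suspected' is the S node built by S → NP VP.
Its mother is the CP built by CP → C S.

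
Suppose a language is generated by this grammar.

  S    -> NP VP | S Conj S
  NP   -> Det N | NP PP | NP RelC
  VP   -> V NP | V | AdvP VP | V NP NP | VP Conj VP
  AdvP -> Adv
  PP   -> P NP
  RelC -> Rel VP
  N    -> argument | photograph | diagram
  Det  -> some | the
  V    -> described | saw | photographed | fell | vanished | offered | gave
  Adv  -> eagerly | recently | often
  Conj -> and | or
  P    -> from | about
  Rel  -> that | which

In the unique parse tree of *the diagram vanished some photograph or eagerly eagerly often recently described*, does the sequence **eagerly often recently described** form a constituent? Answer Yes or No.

[S [NP [Det the] [N diagram]] [VP [VP [V vanished] [NP [Det some] [N photograph]]] [Conj or] [VP [AdvP [Adv eagerly]] [VP [AdvP [Adv eagerly]] [VP [AdvP [Adv often]] [VP [AdvP [Adv recently]] [VP [V described]]]]]]]]
The words 'eagerly often recently described' are exhaustively dominated by a single VP node (built by VP → AdvP VP), so they form a constituent.

Yes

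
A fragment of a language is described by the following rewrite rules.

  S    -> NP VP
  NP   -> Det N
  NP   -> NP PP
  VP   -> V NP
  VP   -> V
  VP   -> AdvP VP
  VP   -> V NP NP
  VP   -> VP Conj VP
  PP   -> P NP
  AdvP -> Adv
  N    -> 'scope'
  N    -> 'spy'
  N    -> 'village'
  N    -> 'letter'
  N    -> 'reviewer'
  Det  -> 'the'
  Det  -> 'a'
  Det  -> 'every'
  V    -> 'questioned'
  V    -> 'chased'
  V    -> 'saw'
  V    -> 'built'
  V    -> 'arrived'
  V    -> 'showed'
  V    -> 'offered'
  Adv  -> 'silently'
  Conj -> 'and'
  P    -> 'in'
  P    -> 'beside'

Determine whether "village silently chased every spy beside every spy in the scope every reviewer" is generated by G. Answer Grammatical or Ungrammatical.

For S → NP VP, no prefix of the string parses as an NP.

Ungrammatical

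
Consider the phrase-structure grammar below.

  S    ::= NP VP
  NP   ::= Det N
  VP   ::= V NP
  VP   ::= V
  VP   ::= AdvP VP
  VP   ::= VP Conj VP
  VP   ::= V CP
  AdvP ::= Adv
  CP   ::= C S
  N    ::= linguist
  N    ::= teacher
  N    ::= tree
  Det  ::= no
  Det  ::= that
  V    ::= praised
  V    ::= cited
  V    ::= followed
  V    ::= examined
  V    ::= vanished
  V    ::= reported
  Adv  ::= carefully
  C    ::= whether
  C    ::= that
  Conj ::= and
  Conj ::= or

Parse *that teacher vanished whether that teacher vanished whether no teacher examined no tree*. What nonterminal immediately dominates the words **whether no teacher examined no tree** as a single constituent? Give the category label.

CP

[S [NP [Det that] [N teacher]] [VP [V vanished] [CP [C whether] [S [NP [Det that] [N teacher]] [VP [V vanished] [CP [C whether] [S [NP [Det no] [N teacher]] [VP [V examined] [NP [Det no] [N tree]]]]]]]]]]
The span 'whether no teacher examined no tree' is the CP node built by CP → C S.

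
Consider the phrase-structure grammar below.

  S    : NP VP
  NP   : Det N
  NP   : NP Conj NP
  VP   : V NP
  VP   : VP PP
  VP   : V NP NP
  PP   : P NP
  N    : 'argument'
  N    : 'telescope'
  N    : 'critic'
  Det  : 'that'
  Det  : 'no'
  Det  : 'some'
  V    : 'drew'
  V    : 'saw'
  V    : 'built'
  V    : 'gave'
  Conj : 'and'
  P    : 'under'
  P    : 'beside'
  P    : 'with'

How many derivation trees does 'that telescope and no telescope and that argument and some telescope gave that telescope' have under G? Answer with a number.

5

Two of the 5 distinct bracketings:
[S [NP [NP [Det that] [N telescope]] [Conj and] [NP [NP [Det no] [N telescope]] [Conj and] [NP [NP [Det that] [N argument]] [Conj and] [NP [Det some] [N telescope]]]]] [VP [V gave] [NP [Det that] [N telescope]]]]
[S [NP [NP [Det that] [N telescope]] [Conj and] [NP [NP [NP [Det no] [N telescope]] [Conj and] [NP [Det that] [N argument]]] [Conj and] [NP [Det some] [N telescope]]]] [VP [V gave] [NP [Det that] [N telescope]]]]
The trees differ in how a recursive rule is bracketed over the same span.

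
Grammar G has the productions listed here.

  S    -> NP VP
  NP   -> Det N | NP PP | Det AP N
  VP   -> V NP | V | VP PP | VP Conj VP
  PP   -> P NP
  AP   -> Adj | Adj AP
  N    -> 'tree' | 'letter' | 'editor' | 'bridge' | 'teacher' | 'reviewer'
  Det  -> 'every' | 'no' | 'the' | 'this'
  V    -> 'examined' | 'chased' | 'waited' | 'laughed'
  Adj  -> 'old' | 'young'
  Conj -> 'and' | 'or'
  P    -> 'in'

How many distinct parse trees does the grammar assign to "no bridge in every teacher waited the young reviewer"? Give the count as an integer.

1

[S [NP [NP [Det no] [N bridge]] [PP [P in] [NP [Det every] [N teacher]]]] [VP [V waited] [NP [Det the] [AP [Adj young]] [N reviewer]]]]
No rule offers an alternative attachment or grouping for any span, so this is the only derivation.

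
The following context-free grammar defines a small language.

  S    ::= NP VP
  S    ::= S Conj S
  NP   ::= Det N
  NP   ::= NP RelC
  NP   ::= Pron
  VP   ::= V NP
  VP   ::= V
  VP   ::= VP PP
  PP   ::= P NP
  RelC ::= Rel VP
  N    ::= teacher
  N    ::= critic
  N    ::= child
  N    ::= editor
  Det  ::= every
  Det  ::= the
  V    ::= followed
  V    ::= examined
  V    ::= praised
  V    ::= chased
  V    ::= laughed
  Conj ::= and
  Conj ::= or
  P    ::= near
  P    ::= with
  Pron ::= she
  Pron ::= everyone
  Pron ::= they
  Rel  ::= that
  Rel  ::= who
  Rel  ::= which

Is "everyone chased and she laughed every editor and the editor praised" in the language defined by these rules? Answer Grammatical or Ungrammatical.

[S [S [NP [Pron everyone]] [VP [V chased]]] [Conj and] [S [S [NP [Pron she]] [VP [V laughed] [NP [Det every] [N editor]]]] [Conj and] [S [NP [Det the] [N editor]] [VP [V praised]]]]]
The bracketing above is licensed at every node by one of the given productions, with S at the root.

Grammatical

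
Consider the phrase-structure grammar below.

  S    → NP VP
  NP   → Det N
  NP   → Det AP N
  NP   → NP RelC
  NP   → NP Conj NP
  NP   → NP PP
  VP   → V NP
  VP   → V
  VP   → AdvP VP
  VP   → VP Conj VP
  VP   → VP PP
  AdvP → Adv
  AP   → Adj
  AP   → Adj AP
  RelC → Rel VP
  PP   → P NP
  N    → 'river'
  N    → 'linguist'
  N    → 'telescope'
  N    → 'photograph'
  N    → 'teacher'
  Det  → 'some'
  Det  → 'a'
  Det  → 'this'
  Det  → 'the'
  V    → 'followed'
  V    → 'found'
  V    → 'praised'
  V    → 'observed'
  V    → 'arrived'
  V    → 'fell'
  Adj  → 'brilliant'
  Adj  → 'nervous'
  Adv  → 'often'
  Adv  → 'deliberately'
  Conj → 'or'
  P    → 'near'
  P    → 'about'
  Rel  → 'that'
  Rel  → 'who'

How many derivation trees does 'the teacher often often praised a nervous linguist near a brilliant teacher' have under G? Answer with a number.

4

Two of the 4 distinct bracketings:
[S [NP [Det the] [N teacher]] [VP [AdvP [Adv often]] [VP [AdvP [Adv often]] [VP [V praised] [NP [NP [Det a] [AP [Adj nervous]] [N linguist]] [PP [P near] [NP [Det a] [AP [Adj brilliant]] [N teacher]]]]]]]]
[S [NP [Det the] [N teacher]] [VP [AdvP [Adv often]] [VP [AdvP [Adv often]] [VP [VP [V praised] [NP [Det a] [AP [Adj nervous]] [N linguist]]] [PP [P near] [NP [Det a] [AP [Adj brilliant]] [N teacher]]]]]]]
The difference turns on whether NP → NP PP is used at the relevant span, versus an alternative expansion of NP.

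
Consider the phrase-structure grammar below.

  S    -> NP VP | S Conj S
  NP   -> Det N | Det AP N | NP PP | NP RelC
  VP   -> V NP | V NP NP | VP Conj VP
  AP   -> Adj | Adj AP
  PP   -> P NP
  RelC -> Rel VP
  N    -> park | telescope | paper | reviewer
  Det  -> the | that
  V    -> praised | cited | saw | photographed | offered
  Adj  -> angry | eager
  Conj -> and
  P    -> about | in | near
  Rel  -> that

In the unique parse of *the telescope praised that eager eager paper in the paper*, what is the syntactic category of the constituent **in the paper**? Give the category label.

[S [NP [Det the] [N telescope]] [VP [V praised] [NP [NP [Det that] [AP [Adj eager] [AP [Adj eager]]] [N paper]] [PP [P in] [NP [Det the] [N paper]]]]]]
The span 'in the paper' is the PP node built by PP → P NP.

PP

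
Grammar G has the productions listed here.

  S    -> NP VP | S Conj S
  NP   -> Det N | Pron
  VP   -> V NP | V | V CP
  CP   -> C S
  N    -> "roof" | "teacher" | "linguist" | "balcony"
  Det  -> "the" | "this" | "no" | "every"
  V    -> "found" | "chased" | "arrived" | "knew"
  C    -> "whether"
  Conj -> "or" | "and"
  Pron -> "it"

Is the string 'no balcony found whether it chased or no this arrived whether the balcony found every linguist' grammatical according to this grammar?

Ungrammatical

A Det word can never sit immediately before a Det word in any string this grammar generates, so the substring 'no this' rules out a derivation.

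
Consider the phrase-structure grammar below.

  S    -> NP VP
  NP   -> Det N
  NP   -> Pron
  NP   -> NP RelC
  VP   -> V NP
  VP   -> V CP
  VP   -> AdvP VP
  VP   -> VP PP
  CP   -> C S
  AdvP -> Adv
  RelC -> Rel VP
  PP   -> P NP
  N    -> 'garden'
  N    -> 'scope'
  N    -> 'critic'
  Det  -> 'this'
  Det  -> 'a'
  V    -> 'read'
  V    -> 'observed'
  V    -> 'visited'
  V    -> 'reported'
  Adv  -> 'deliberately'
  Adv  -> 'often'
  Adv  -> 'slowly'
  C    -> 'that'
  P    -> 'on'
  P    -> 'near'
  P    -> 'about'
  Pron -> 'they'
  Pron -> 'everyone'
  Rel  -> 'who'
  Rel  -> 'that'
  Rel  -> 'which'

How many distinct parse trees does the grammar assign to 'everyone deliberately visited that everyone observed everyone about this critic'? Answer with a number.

Two of the 3 distinct bracketings:
[S [NP [Pron everyone]] [VP [AdvP [Adv deliberately]] [VP [V visited] [CP [C that] [S [NP [Pron everyone]] [VP [VP [V observed] [NP [Pron everyone]]] [PP [P about] [NP [Det this] [N critic]]]]]]]]]
[S [NP [Pron everyone]] [VP [AdvP [Adv deliberately]] [VP [VP [V visited] [CP [C that] [S [NP [Pron everyone]] [VP [V observed] [NP [Pron everyone]]]]]] [PP [P about] [NP [Det this] [N critic]]]]]]
The trees differ in how a recursive rule is bracketed over the same span.

3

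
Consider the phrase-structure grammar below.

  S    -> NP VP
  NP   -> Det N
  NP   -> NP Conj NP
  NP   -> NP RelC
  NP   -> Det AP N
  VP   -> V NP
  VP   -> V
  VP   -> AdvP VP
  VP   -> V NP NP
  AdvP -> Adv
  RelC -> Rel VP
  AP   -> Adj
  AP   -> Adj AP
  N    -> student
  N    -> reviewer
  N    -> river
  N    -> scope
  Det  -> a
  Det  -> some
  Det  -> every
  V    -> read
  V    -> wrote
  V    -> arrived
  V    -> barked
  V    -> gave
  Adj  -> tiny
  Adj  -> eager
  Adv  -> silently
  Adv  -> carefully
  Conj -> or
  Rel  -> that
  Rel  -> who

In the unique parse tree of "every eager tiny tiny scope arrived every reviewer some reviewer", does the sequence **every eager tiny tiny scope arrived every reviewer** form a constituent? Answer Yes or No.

No

[S [NP [Det every] [AP [Adj eager] [AP [Adj tiny] [AP [Adj tiny]]]] [N scope]] [VP [V arrived] [NP [Det every] [N reviewer]] [NP [Det some] [N reviewer]]]]
The smallest constituent containing 'every eager tiny tiny scope arrived every reviewer' is the S spanning 'every eager tiny tiny scope arrived every reviewer some reviewer'; no single node in the tree dominates exactly the given words.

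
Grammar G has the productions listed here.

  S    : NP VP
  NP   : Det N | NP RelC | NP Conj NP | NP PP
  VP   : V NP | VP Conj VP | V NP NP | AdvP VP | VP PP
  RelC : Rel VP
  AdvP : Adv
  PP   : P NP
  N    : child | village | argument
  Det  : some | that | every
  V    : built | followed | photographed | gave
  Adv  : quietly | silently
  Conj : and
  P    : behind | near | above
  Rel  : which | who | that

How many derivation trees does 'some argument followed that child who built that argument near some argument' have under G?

Two of the 4 distinct bracketings:
[S [NP [Det some] [N argument]] [VP [V followed] [NP [NP [Det that] [N child]] [RelC [Rel who] [VP [V built] [NP [NP [Det that] [N argument]] [PP [P near] [NP [Det some] [N argument]]]]]]]]]
[S [NP [Det some] [N argument]] [VP [V followed] [NP [NP [Det that] [N child]] [RelC [Rel who] [VP [VP [V built] [NP [Det that] [N argument]]] [PP [P near] [NP [Det some] [N argument]]]]]]]]
The difference turns on whether NP → NP PP is used at the relevant span, versus an alternative expansion of NP.

4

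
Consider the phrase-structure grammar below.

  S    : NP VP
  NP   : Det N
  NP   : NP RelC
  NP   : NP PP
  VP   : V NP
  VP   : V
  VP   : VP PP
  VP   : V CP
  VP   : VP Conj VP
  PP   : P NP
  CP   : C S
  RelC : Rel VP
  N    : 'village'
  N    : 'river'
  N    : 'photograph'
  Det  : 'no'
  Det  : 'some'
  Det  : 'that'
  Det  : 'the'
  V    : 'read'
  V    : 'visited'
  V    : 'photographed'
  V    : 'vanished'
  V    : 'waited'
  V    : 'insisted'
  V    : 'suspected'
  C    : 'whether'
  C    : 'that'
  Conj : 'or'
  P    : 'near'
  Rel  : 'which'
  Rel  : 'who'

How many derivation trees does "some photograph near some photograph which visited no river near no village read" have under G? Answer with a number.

Two of the 7 distinct bracketings:
[S [NP [NP [NP [Det some] [N photograph]] [PP [P near] [NP [Det some] [N photograph]]]] [RelC [Rel which] [VP [V visited] [NP [NP [Det no] [N river]] [PP [P near] [NP [Det no] [N village]]]]]]] [VP [V read]]]
[S [NP [NP [NP [Det some] [N photograph]] [PP [P near] [NP [Det some] [N photograph]]]] [RelC [Rel which] [VP [VP [V visited] [NP [Det no] [N river]]] [PP [P near] [NP [Det no] [N village]]]]]] [VP [V read]]]
The difference turns on whether VP → VP PP is used at the relevant span, versus an alternative expansion of VP.

7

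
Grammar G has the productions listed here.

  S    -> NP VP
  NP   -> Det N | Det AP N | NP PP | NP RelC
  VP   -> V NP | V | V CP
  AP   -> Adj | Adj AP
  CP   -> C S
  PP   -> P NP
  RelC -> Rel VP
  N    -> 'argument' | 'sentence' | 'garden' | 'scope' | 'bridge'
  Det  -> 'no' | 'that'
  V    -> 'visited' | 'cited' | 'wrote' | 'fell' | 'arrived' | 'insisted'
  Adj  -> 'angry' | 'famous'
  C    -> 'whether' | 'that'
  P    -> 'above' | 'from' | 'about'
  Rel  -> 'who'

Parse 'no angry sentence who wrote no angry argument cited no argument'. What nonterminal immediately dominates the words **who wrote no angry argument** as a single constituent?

RelC

S
  NP
    NP
      Det: no
      AP
        Adj: angry
      N: sentence
    RelC
      Rel: who
      VP
        V: wrote
        NP
          Det: no
          AP
            Adj: angry
          N: argument
  VP
    V: cited
    NP
      Det: no
      N: argument
The span 'who wrote no angry argument' is the RelC node built by RelC → Rel VP.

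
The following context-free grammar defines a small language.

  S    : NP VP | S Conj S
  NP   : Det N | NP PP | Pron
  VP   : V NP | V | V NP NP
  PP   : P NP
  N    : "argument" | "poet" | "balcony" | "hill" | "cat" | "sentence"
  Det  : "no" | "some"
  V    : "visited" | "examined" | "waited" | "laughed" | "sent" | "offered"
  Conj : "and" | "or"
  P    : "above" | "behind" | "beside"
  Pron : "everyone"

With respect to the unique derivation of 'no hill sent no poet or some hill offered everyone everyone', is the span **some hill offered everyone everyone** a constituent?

Yes

[S [S [NP [Det no] [N hill]] [VP [V sent] [NP [Det no] [N poet]]]] [Conj or] [S [NP [Det some] [N hill]] [VP [V offered] [NP [Pron everyone]] [NP [Pron everyone]]]]]
The words 'some hill offered everyone everyone' are exhaustively dominated by a single S node (built by S → NP VP), so they form a constituent.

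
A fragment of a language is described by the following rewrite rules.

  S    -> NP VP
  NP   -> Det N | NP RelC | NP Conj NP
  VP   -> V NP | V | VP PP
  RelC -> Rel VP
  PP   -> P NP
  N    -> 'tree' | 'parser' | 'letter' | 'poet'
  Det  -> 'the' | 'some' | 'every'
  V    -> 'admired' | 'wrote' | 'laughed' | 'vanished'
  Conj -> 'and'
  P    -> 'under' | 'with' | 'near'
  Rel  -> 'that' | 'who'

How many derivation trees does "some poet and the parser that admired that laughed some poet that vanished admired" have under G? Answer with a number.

7

Two of the 7 distinct bracketings:
[S [NP [NP [NP [NP [Det some] [N poet]] [Conj and] [NP [Det the] [N parser]]] [RelC [Rel that] [VP [V admired]]]] [RelC [Rel that] [VP [V laughed] [NP [NP [Det some] [N poet]] [RelC [Rel that] [VP [V vanished]]]]]]] [VP [V admired]]]
[S [NP [NP [NP [Det some] [N poet]] [Conj and] [NP [NP [Det the] [N parser]] [RelC [Rel that] [VP [V admired]]]]] [RelC [Rel that] [VP [V laughed] [NP [NP [Det some] [N poet]] [RelC [Rel that] [VP [V vanished]]]]]]] [VP [V admired]]]
The trees differ in how a recursive rule is bracketed over the same span.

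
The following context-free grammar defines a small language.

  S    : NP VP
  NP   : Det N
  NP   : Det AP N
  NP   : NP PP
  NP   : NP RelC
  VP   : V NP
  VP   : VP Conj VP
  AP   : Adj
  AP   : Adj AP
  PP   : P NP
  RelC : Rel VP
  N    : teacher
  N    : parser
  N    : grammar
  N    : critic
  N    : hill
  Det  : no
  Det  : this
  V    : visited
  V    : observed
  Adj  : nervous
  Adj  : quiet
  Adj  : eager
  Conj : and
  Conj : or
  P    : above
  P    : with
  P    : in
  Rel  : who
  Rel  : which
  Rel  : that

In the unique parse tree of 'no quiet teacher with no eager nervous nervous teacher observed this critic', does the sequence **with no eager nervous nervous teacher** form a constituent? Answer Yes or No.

[S [NP [NP [Det no] [AP [Adj quiet]] [N teacher]] [PP [P with] [NP [Det no] [AP [Adj eager] [AP [Adj nervous] [AP [Adj nervous]]]] [N teacher]]]] [VP [V observed] [NP [Det this] [N critic]]]]
The words 'with no eager nervous nervous teacher' are exhaustively dominated by a single PP node (built by PP → P NP), so they form a constituent.

Yes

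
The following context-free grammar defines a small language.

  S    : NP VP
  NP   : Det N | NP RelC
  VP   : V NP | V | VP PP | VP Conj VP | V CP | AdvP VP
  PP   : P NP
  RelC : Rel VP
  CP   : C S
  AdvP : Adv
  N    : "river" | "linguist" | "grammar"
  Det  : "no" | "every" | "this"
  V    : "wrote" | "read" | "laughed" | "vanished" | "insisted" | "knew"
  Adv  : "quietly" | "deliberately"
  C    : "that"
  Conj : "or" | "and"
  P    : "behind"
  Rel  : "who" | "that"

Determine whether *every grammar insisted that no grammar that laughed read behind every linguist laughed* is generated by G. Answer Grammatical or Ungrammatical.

For S → NP VP, the only prefix that parses as NP is 'every grammar', but the remainder 'insisted that no grammar that laughed read behind every linguist laughed' is not a VP under these rules.

Ungrammatical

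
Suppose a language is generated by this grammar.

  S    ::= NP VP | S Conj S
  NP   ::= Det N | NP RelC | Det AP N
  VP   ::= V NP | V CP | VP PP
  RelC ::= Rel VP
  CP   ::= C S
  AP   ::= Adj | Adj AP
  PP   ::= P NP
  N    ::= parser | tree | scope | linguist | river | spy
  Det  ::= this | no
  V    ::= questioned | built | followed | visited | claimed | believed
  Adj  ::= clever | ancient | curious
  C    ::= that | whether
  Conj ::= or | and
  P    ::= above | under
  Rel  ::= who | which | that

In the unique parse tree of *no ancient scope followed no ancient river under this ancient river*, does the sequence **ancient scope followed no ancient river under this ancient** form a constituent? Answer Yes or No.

No

[S [NP [Det no] [AP [Adj ancient]] [N scope]] [VP [VP [V followed] [NP [Det no] [AP [Adj ancient]] [N river]]] [PP [P under] [NP [Det this] [AP [Adj ancient]] [N river]]]]]
The smallest constituent containing 'ancient scope followed no ancient river under this ancient' is the S spanning 'no ancient scope followed no ancient river under this ancient river'; no single node in the tree dominates exactly the given words.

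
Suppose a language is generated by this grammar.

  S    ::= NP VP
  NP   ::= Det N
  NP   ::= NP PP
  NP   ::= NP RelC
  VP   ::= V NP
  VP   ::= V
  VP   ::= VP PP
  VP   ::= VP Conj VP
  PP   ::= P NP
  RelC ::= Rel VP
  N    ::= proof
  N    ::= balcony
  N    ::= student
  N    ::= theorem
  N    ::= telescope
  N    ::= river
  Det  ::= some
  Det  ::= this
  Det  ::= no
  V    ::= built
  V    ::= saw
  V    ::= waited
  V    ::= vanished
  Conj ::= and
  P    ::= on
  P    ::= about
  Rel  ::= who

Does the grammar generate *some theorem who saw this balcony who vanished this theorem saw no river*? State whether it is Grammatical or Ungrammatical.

Grammatical

S
  NP
    NP
      Det: some
      N: theorem
    RelC
      Rel: who
      VP
        V: saw
        NP
          NP
            Det: this
            N: balcony
          RelC
            Rel: who
            VP
              V: vanished
              NP
                Det: this
                N: theorem
  VP
    V: saw
    NP
      Det: no
      N: river
Every word is introduced by a lexical rule and the phrasal rules combine the resulting categories into a single S.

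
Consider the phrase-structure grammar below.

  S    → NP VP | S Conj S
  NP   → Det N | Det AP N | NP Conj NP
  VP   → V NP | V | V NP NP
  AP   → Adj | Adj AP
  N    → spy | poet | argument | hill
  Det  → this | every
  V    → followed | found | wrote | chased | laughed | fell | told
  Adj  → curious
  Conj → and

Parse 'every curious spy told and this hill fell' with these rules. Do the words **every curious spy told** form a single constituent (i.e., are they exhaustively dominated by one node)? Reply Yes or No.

Yes

[S [S [NP [Det every] [AP [Adj curious]] [N spy]] [VP [V told]]] [Conj and] [S [NP [Det this] [N hill]] [VP [V fell]]]]
The words 'every curious spy told' are exhaustively dominated by a single S node (built by S → NP VP), so they form a constituent.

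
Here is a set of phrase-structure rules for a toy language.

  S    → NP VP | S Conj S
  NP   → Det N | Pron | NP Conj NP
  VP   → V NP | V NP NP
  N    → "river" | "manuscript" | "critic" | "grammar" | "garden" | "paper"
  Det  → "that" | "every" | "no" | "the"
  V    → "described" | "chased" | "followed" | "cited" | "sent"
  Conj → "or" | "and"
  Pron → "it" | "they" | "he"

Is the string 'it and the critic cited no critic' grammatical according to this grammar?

Grammatical

S
  NP
    NP
      Pron: it
    Conj: and
    NP
      Det: the
      N: critic
  VP
    V: cited
    NP
      Det: no
      N: critic
The bracketing above is licensed at every node by one of the given productions, with S at the root.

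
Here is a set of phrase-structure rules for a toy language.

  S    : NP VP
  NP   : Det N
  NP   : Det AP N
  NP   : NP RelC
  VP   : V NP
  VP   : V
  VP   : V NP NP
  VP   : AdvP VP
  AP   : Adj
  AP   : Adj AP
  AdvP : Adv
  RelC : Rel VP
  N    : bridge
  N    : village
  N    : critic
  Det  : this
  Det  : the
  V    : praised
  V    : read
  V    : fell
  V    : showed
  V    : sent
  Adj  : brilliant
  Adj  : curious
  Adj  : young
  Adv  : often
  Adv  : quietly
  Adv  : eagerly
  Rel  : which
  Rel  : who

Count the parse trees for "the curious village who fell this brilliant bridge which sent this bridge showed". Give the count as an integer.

3

Two of the 3 distinct bracketings:
[S [NP [NP [Det the] [AP [Adj curious]] [N village]] [RelC [Rel who] [VP [V fell] [NP [NP [Det this] [AP [Adj brilliant]] [N bridge]] [RelC [Rel which] [VP [V sent] [NP [Det this] [N bridge]]]]]]]] [VP [V showed]]]
[S [NP [NP [Det the] [AP [Adj curious]] [N village]] [RelC [Rel who] [VP [V fell] [NP [NP [Det this] [AP [Adj brilliant]] [N bridge]] [RelC [Rel which] [VP [V sent]]]] [NP [Det this] [N bridge]]]]] [VP [V showed]]]
The difference turns on whether VP → V NP is used at the relevant span, versus an alternative expansion of VP.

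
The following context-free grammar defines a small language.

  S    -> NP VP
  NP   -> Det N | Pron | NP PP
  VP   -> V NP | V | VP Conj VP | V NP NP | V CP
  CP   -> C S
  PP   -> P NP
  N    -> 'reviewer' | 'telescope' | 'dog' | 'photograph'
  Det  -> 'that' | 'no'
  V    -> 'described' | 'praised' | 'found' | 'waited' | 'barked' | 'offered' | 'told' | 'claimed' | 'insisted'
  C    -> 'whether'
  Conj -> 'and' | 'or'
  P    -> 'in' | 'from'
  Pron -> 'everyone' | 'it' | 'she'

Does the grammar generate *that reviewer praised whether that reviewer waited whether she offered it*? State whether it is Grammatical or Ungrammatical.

[S [NP [Det that] [N reviewer]] [VP [V praised] [CP [C whether] [S [NP [Det that] [N reviewer]] [VP [V waited] [CP [C whether] [S [NP [Pron she]] [VP [V offered] [NP [Pron it]]]]]]]]]]
The bracketing above is licensed at every node by one of the given productions, with S at the root.

Grammatical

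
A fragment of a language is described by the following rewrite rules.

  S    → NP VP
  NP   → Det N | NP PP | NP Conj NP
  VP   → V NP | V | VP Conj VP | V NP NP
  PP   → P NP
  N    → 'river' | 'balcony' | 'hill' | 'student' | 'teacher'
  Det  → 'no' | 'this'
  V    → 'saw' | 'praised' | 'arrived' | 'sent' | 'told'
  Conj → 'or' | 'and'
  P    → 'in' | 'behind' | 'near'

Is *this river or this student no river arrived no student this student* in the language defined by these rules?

Ungrammatical

For S → NP VP, every NP-prefix leaves a non-VP remainder: after 'this river' the remainder is not a VP; after 'this river or this student' the remainder is not a VP.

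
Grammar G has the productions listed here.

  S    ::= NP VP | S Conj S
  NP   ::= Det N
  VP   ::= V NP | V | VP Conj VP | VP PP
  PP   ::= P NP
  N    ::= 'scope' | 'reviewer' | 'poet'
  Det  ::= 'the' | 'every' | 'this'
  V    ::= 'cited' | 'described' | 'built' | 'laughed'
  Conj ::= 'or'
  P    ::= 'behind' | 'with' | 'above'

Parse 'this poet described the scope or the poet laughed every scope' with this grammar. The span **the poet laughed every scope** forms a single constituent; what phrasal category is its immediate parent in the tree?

S

S
  S
    NP
      Det: this
      N: poet
    VP
      V: described
      NP
        Det: the
        N: scope
  Conj: or
  S
    NP
      Det: the
      N: poet
    VP
      V: laughed
      NP
        Det: every
        N: scope
The span 'the poet laughed every scope' is the S node built by S → NP VP.
Its mother is the S built by S → S Conj S.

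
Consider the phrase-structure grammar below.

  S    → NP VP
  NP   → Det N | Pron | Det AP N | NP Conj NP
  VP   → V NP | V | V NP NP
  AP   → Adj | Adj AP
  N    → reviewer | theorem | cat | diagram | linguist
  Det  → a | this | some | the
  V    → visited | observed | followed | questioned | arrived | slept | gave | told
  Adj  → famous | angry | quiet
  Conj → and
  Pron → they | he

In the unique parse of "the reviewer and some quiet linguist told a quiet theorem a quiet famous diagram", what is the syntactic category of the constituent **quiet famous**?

AP

S
  NP
    NP
      Det: the
      N: reviewer
    Conj: and
    NP
      Det: some
      AP
        Adj: quiet
      N: linguist
  VP
    V: told
    NP
      Det: a
      AP
        Adj: quiet
      N: theorem
    NP
      Det: a
      AP
        Adj: quiet
        AP
          Adj: famous
      N: diagram
The span 'quiet famous' is the AP node built by AP → Adj AP.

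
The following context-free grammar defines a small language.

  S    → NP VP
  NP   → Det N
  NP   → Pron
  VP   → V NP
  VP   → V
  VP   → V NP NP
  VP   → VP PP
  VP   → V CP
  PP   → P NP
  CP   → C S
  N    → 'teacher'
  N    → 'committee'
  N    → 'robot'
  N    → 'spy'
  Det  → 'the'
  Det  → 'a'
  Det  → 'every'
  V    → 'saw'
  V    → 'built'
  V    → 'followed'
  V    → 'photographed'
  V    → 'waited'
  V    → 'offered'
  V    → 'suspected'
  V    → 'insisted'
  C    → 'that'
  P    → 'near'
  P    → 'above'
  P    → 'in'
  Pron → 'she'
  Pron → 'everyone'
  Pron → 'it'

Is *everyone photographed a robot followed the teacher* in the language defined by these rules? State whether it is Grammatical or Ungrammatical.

For S → NP VP, the only prefix that parses as NP is 'everyone', but the remainder 'photographed a robot followed the teacher' is not a VP under these rules.

Ungrammatical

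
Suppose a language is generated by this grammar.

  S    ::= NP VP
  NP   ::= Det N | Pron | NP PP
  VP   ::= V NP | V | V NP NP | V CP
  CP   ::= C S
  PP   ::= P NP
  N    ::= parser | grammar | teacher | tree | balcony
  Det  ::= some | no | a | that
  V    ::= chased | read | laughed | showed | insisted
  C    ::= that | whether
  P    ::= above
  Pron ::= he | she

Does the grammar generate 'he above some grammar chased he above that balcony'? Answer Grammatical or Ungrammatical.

Grammatical

[S [NP [NP [Pron he]] [PP [P above] [NP [Det some] [N grammar]]]] [VP [V chased] [NP [NP [Pron he]] [PP [P above] [NP [Det that] [N balcony]]]]]]
The bracketing above is licensed at every node by one of the given productions, with S at the root.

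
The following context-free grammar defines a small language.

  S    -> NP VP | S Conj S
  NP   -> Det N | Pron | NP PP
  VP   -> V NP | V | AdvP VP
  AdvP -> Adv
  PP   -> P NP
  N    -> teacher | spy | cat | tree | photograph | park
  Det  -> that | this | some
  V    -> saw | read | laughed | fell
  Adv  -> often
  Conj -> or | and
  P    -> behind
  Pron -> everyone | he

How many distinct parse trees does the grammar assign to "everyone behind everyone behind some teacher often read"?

2

The two bracketings:
[S [NP [NP [Pron everyone]] [PP [P behind] [NP [NP [Pron everyone]] [PP [P behind] [NP [Det some] [N teacher]]]]]] [VP [AdvP [Adv often]] [VP [V read]]]]
[S [NP [NP [NP [Pron everyone]] [PP [P behind] [NP [Pron everyone]]]] [PP [P behind] [NP [Det some] [N teacher]]]] [VP [AdvP [Adv often]] [VP [V read]]]]
The trees differ in how a recursive rule is bracketed over the same span.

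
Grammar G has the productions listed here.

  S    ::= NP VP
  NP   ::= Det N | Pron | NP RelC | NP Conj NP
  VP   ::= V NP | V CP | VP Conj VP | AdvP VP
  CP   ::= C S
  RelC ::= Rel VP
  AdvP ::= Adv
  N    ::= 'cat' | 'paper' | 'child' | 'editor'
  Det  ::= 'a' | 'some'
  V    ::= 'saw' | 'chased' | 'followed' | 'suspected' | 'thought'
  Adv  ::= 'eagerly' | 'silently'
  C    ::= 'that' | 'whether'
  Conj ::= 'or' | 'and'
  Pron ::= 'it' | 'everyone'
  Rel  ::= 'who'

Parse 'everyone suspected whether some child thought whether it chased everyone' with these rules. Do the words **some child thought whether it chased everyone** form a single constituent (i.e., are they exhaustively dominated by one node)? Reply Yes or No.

Yes

[S [NP [Pron everyone]] [VP [V suspected] [CP [C whether] [S [NP [Det some] [N child]] [VP [V thought] [CP [C whether] [S [NP [Pron it]] [VP [V chased] [NP [Pron everyone]]]]]]]]]]
The words 'some child thought whether it chased everyone' are exhaustively dominated by a single S node (built by S → NP VP), so they form a constituent.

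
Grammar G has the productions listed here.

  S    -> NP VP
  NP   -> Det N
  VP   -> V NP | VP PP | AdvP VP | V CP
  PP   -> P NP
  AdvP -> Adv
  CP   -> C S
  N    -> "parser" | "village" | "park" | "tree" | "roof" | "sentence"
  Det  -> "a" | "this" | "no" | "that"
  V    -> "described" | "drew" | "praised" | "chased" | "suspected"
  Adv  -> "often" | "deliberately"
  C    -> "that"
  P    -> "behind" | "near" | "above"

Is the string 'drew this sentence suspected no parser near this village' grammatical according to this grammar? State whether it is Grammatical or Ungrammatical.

For S → NP VP, no prefix of the string parses as an NP.

Ungrammatical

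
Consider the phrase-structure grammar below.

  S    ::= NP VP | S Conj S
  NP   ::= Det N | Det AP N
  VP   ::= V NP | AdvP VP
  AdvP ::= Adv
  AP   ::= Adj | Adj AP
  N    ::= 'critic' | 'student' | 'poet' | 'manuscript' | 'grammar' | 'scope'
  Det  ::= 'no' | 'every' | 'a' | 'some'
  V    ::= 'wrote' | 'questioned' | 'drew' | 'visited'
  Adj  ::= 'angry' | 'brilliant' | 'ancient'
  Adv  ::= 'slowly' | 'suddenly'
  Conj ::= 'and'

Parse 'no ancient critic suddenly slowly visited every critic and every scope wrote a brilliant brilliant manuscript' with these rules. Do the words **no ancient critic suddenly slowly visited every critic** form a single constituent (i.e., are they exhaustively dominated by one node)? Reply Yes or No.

[S [S [NP [Det no] [AP [Adj ancient]] [N critic]] [VP [AdvP [Adv suddenly]] [VP [AdvP [Adv slowly]] [VP [V visited] [NP [Det every] [N critic]]]]]] [Conj and] [S [NP [Det every] [N scope]] [VP [V wrote] [NP [Det a] [AP [Adj brilliant] [AP [Adj brilliant]]] [N manuscript]]]]]
The words 'no ancient critic suddenly slowly visited every critic' are exhaustively dominated by a single S node (built by S → NP VP), so they form a constituent.

Yes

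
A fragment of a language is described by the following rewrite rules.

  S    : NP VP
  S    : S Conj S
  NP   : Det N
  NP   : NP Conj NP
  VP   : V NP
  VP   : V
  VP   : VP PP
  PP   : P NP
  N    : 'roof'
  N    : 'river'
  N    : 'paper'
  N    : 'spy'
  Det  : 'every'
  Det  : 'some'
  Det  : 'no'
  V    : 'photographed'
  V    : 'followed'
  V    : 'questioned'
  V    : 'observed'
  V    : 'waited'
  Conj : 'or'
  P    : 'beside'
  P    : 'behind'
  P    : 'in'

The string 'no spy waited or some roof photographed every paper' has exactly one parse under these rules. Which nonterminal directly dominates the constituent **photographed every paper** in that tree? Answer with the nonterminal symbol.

S

[S [S [NP [Det no] [N spy]] [VP [V waited]]] [Conj or] [S [NP [Det some] [N roof]] [VP [V photographed] [NP [Det every] [N paper]]]]]
The span 'photographed every paper' is the VP node built by VP → V NP.
Its mother is the S built by S → NP VP.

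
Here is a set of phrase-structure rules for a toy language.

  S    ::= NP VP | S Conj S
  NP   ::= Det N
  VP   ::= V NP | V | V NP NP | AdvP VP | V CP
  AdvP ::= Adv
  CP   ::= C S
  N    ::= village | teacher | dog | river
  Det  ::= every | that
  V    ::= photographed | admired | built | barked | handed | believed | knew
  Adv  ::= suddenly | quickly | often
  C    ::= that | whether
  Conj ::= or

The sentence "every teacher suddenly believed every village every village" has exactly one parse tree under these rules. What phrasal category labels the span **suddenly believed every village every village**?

VP

[S [NP [Det every] [N teacher]] [VP [AdvP [Adv suddenly]] [VP [V believed] [NP [Det every] [N village]] [NP [Det every] [N village]]]]]
The span 'suddenly believed every village every village' is the VP node built by VP → AdvP VP.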